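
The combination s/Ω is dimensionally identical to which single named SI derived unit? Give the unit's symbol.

F

Ω = kg·m²·s⁻³·A⁻².
So Ω⁻¹ = kg⁻¹·m⁻²·s³·A².
Combining: Ω⁻¹·s = (kg⁻¹·m⁻²·s³·A²) · s = kg⁻¹·m⁻²·s⁴·A².
kg⁻¹·m⁻²·s⁴·A² is the base-SI form of the farad.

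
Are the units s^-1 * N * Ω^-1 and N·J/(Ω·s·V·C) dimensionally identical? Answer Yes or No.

Yes

Left side:
  N = kg·m/s² = kg·m·s⁻² (force = mass × acceleration).
  Ω = V/A (resistance = voltage per current),
      = kg·m²·s⁻³·A⁻².
  So Ω⁻¹ = kg⁻¹·m⁻²·s³·A².
  Combining: s⁻¹·N·Ω⁻¹ = s⁻¹ · (kg·m·s⁻²) · (kg⁻¹·m⁻²·s³·A²) = m⁻¹·A².
Right side:
  Ω = V/A (resistance = voltage per current),
      = kg·m²·s⁻³·A⁻².
  So Ω⁻¹ = kg⁻¹·m⁻²·s³·A².
  N = kg·m/s² = kg·m·s⁻² (force = mass × acceleration).
  V = W/A (potential = power per current),
      = kg·m²·s⁻³·A⁻¹.
  So V⁻¹ = kg⁻¹·m⁻²·s³·A.
  C = A·s = s·A (charge = current × time).
  So C⁻¹ = s⁻¹·A⁻¹.
  J = N·m (work = force × distance),
      = kg·m²·s⁻².
  Combining: Ω⁻¹·s⁻¹·N·V⁻¹·C⁻¹·J = (kg⁻¹·m⁻²·s³·A²) · s⁻¹ · (kg·m·s⁻²) · (kg⁻¹·m⁻²·s³·A) · (s⁻¹·A⁻¹) · (kg·m²·s⁻²) = m⁻¹·A².
Both reduce to m⁻¹·A².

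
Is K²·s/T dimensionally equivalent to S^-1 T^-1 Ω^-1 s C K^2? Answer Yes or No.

No

Left side:
  T = kg·s⁻²·A⁻¹.
  So T⁻¹ = kg⁻¹·s²·A.
  Combining: T⁻¹·K²·s = (kg⁻¹·s²·A) · K² · s = kg⁻¹·s³·A·K².
Right side:
  S = kg⁻¹·m⁻²·s³·A².
  So S⁻¹ = kg·m²·s⁻³·A⁻².
  T = kg·s⁻²·A⁻¹.
  So T⁻¹ = kg⁻¹·s²·A.
  Ω = kg·m²·s⁻³·A⁻².
  So Ω⁻¹ = kg⁻¹·m⁻²·s³·A².
  C = s·A.
  Combining: S⁻¹·T⁻¹·Ω⁻¹·s·C·K² = (kg·m²·s⁻³·A⁻²) · (kg⁻¹·s²·A) · (kg⁻¹·m⁻²·s³·A²) · s · (s·A) · K² = kg⁻¹·s⁴·A²·K².
Left is kg⁻¹·s³·A·K²; right is kg⁻¹·s⁴·A²·K² — different.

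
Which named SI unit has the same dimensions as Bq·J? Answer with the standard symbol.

W

Bq = s⁻¹.
J = kg·m²·s⁻².
Combining: Bq·J = s⁻¹ · (kg·m²·s⁻²) = kg·m²·s⁻³.
kg·m²·s⁻³ is the base-SI form of the watt.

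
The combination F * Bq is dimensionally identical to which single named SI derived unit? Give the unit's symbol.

F = kg⁻¹·m⁻²·s⁴·A².
Bq = s⁻¹.
Combining: F·Bq = (kg⁻¹·m⁻²·s⁴·A²) · s⁻¹ = kg⁻¹·m⁻²·s³·A².
kg⁻¹·m⁻²·s³·A² is the base-SI form of the siemens.

S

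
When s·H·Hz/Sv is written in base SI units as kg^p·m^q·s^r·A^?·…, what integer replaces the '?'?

Sv = m²·s⁻².
So Sv⁻¹ = m⁻²·s².
H = kg·m²·s⁻²·A⁻².
Hz = s⁻¹.
Combining: s·Sv⁻¹·H·Hz = s · (m⁻²·s²) · (kg·m²·s⁻²·A⁻²) · s⁻¹ = kg·A⁻².
The exponent of A is -2.

-2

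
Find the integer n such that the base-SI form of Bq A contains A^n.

Bq = s⁻¹.
Combining: Bq·A = s⁻¹ · A = s⁻¹·A.
The exponent of A is 1.

1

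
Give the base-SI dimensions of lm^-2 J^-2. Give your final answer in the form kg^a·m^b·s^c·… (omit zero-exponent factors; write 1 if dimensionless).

kg⁻²·m⁻⁴·s⁴·cd⁻²

lm = cd·sr = cd (luminous flux; sr is dimensionless).
So lm⁻² = cd⁻².
J = N·m (work = force × distance),
    = kg·m²·s⁻².
So J⁻² = kg⁻²·m⁻⁴·s⁴.
Combining: lm⁻²·J⁻² = cd⁻² · (kg⁻²·m⁻⁴·s⁴) = kg⁻²·m⁻⁴·s⁴·cd⁻².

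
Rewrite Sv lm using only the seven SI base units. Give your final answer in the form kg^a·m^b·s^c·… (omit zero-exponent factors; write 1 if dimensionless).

Sv = m²·s⁻².
lm = cd.
Combining: Sv·lm = (m²·s⁻²) · cd = m²·s⁻²·cd.

m²·s⁻²·cd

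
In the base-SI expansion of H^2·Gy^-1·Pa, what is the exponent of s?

H = kg·m²·s⁻²·A⁻².
So H² = kg²·m⁴·s⁻⁴·A⁻⁴.
Gy = m²·s⁻².
So Gy⁻¹ = m⁻²·s².
Pa = kg·m⁻¹·s⁻².
Combining: H²·Gy⁻¹·Pa = (kg²·m⁴·s⁻⁴·A⁻⁴) · (m⁻²·s²) · (kg·m⁻¹·s⁻²) = kg³·m·s⁻⁴·A⁻⁴.
The exponent of s is -4.

-4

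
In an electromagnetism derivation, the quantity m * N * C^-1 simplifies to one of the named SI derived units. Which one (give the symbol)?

N = kg·m/s² = kg·m·s⁻² (force = mass × acceleration).
C = A·s = s·A (charge = current × time).
So C⁻¹ = s⁻¹·A⁻¹.
Combining: m·N·C⁻¹ = m · (kg·m·s⁻²) · (s⁻¹·A⁻¹) = kg·m²·s⁻³·A⁻¹.
kg·m²·s⁻³·A⁻¹ is the base-SI form of the volt.

V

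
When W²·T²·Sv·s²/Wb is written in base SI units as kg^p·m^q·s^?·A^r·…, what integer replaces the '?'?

W = J/s (power = energy per time),
    = kg·m²·s⁻³.
So W² = kg²·m⁴·s⁻⁶.
T = Wb/m² (flux density = flux per area),
    = kg·s⁻²·A⁻¹.
So T² = kg²·s⁻⁴·A⁻².
Wb = V·s (flux: a volt is a weber per second),
    = kg·m²·s⁻²·A⁻¹.
So Wb⁻¹ = kg⁻¹·m⁻²·s²·A.
Sv = J/kg (equivalent dose = energy per mass),
    = m²·s⁻².
Combining: W²·T²·Wb⁻¹·Sv·s² = (kg²·m⁴·s⁻⁶) · (kg²·s⁻⁴·A⁻²) · (kg⁻¹·m⁻²·s²·A) · (m²·s⁻²) · s² = kg³·m⁴·s⁻⁸·A⁻¹.
The exponent of s is -8.

-8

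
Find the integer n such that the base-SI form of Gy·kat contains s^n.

-3

Gy = J/kg (absorbed dose = energy per mass),
    = m²·s⁻².
kat = mol/s = s⁻¹·mol (catalytic activity).
Combining: Gy·kat = (m²·s⁻²) · (s⁻¹·mol) = m²·s⁻³·mol.
The exponent of s is -3.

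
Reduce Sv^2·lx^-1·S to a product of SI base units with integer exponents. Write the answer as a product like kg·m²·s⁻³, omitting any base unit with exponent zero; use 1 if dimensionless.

Sv = J/kg (equivalent dose = energy per mass),
    = m²·s⁻².
So Sv² = m⁴·s⁻⁴.
lx = lm/m² (illuminance = luminous flux per area),
    = m⁻²·cd.
So lx⁻¹ = m²·cd⁻¹.
S = 1/Ω (conductance is reciprocal resistance),
    = kg⁻¹·m⁻²·s³·A².
Combining: Sv²·lx⁻¹·S = (m⁴·s⁻⁴) · (m²·cd⁻¹) · (kg⁻¹·m⁻²·s³·A²) = kg⁻¹·m⁴·s⁻¹·A²·cd⁻¹.

kg⁻¹·m⁴·s⁻¹·A²·cd⁻¹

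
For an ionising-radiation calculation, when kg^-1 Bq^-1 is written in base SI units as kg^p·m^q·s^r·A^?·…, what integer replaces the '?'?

Bq = s⁻¹.
So Bq⁻¹ = s.
Combining: kg⁻¹·Bq⁻¹ = kg⁻¹ · s = kg⁻¹·s.
The exponent of A is 0.

0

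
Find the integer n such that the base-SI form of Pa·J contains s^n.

Pa = kg·m⁻¹·s⁻².
J = kg·m²·s⁻².
Combining: Pa·J = (kg·m⁻¹·s⁻²) · (kg·m²·s⁻²) = kg²·m·s⁻⁴.
The exponent of s is -4.

-4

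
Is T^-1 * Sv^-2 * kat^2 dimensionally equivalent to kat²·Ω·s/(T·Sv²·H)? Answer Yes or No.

Yes

Left side:
  T = kg·s⁻²·A⁻¹.
  So T⁻¹ = kg⁻¹·s²·A.
  Sv = m²·s⁻².
  So Sv⁻² = m⁻⁴·s⁴.
  kat = s⁻¹·mol.
  So kat² = s⁻²·mol².
  Combining: T⁻¹·Sv⁻²·kat² = (kg⁻¹·s²·A) · (m⁻⁴·s⁴) · (s⁻²·mol²) = kg⁻¹·m⁻⁴·s⁴·A·mol².
Right side:
  kat = mol/s = s⁻¹·mol (catalytic activity).
  So kat² = s⁻²·mol².
  Ω = V/A (resistance = voltage per current),
      = kg·m²·s⁻³·A⁻².
  T = Wb/m² (flux density = flux per area),
      = kg·s⁻²·A⁻¹.
  So T⁻¹ = kg⁻¹·s²·A.
  Sv = J/kg (equivalent dose = energy per mass),
      = m²·s⁻².
  So Sv⁻² = m⁻⁴·s⁴.
  H = Wb/A (inductance = flux per current),
      = kg·m²·s⁻²·A⁻².
  So H⁻¹ = kg⁻¹·m⁻²·s²·A².
  Combining: kat²·Ω·T⁻¹·s·Sv⁻²·H⁻¹ = (s⁻²·mol²) · (kg·m²·s⁻³·A⁻²) · (kg⁻¹·s²·A) · s · (m⁻⁴·s⁴) · (kg⁻¹·m⁻²·s²·A²) = kg⁻¹·m⁻⁴·s⁴·A·mol².
Both reduce to kg⁻¹·m⁻⁴·s⁴·A·mol².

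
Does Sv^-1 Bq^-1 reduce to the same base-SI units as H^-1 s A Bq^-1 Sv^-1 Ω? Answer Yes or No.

No

Left side:
  Sv = J/kg (equivalent dose = energy per mass),
      = m²·s⁻².
  So Sv⁻¹ = m⁻²·s².
  Bq = 1/s = s⁻¹ (activity is decays per second).
  So Bq⁻¹ = s.
  Combining: Sv⁻¹·Bq⁻¹ = (m⁻²·s²) · s = m⁻²·s³.
Right side:
  H = Wb/A (inductance = flux per current),
      = kg·m²·s⁻²·A⁻².
  So H⁻¹ = kg⁻¹·m⁻²·s²·A².
  Bq = 1/s = s⁻¹ (activity is decays per second).
  So Bq⁻¹ = s.
  Sv = J/kg (equivalent dose = energy per mass),
      = m²·s⁻².
  So Sv⁻¹ = m⁻²·s².
  Ω = V/A (resistance = voltage per current),
      = kg·m²·s⁻³·A⁻².
  Combining: H⁻¹·s·A·Bq⁻¹·Sv⁻¹·Ω = (kg⁻¹·m⁻²·s²·A²) · s · A · s · (m⁻²·s²) · (kg·m²·s⁻³·A⁻²) = m⁻²·s³·A.
Left is m⁻²·s³; right is m⁻²·s³·A — different.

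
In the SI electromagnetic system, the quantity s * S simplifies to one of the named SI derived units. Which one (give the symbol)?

F

S = kg⁻¹·m⁻²·s³·A².
Combining: s·S = s · (kg⁻¹·m⁻²·s³·A²) = kg⁻¹·m⁻²·s⁴·A².
kg⁻¹·m⁻²·s⁴·A² is the base-SI form of the farad.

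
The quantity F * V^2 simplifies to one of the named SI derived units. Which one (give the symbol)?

J

F = C/V (capacitance = charge per voltage),
    = A·s/(kg·m²·s⁻³·A⁻¹) (substituting C and V),
    = kg⁻¹·m⁻²·s⁴·A².
V = W/A (potential = power per current),
    = kg·m²·s⁻³·A⁻¹.
So V² = kg²·m⁴·s⁻⁶·A⁻².
Combining: F·V² = (kg⁻¹·m⁻²·s⁴·A²) · (kg²·m⁴·s⁻⁶·A⁻²) = kg·m²·s⁻².
kg·m²·s⁻² is the base-SI form of the joule.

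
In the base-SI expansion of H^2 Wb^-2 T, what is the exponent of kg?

1

H = Wb/A (inductance = flux per current),
    = kg·m²·s⁻²·A⁻².
So H² = kg²·m⁴·s⁻⁴·A⁻⁴.
Wb = V·s (flux: a volt is a weber per second),
    = kg·m²·s⁻²·A⁻¹.
So Wb⁻² = kg⁻²·m⁻⁴·s⁴·A².
T = Wb/m² (flux density = flux per area),
    = kg·s⁻²·A⁻¹.
Combining: H²·Wb⁻²·T = (kg²·m⁴·s⁻⁴·A⁻⁴) · (kg⁻²·m⁻⁴·s⁴·A²) · (kg·s⁻²·A⁻¹) = kg·s⁻²·A⁻³.
The exponent of kg is 1.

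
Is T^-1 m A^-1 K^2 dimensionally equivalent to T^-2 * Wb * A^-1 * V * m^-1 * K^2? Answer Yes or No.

No

Left side:
  T = Wb/m² (flux density = flux per area),
      = kg·s⁻²·A⁻¹.
  So T⁻¹ = kg⁻¹·s²·A.
  Combining: T⁻¹·m·A⁻¹·K² = (kg⁻¹·s²·A) · m · A⁻¹ · K² = kg⁻¹·m·s²·K².
Right side:
  T = kg·s⁻²·A⁻¹.
  So T⁻² = kg⁻²·s⁴·A².
  Wb = kg·m²·s⁻²·A⁻¹.
  V = kg·m²·s⁻³·A⁻¹.
  Combining: T⁻²·Wb·A⁻¹·V·m⁻¹·K² = (kg⁻²·s⁴·A²) · (kg·m²·s⁻²·A⁻¹) · A⁻¹ · (kg·m²·s⁻³·A⁻¹) · m⁻¹ · K² = m³·s⁻¹·A⁻¹·K².
Left is kg⁻¹·m·s²·K²; right is m³·s⁻¹·A⁻¹·K² — different.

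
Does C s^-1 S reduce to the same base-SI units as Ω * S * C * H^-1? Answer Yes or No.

Yes

Left side:
  C = A·s = s·A (charge = current × time).
  S = 1/Ω (conductance is reciprocal resistance),
      = kg⁻¹·m⁻²·s³·A².
  Combining: C·s⁻¹·S = (s·A) · s⁻¹ · (kg⁻¹·m⁻²·s³·A²) = kg⁻¹·m⁻²·s³·A³.
Right side:
  Ω = V/A (resistance = voltage per current),
      = kg·m²·s⁻³·A⁻².
  S = 1/Ω (conductance is reciprocal resistance),
      = kg⁻¹·m⁻²·s³·A².
  C = A·s = s·A (charge = current × time).
  H = Wb/A (inductance = flux per current),
      = kg·m²·s⁻²·A⁻².
  So H⁻¹ = kg⁻¹·m⁻²·s²·A².
  Combining: Ω·S·C·H⁻¹ = (kg·m²·s⁻³·A⁻²) · (kg⁻¹·m⁻²·s³·A²) · (s·A) · (kg⁻¹·m⁻²·s²·A²) = kg⁻¹·m⁻²·s³·A³.
Both reduce to kg⁻¹·m⁻²·s³·A³.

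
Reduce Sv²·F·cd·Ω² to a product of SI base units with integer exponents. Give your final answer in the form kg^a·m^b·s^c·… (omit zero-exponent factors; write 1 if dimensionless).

Sv = m²·s⁻².
So Sv² = m⁴·s⁻⁴.
F = kg⁻¹·m⁻²·s⁴·A².
Ω = kg·m²·s⁻³·A⁻².
So Ω² = kg²·m⁴·s⁻⁶·A⁻⁴.
Combining: Sv²·F·cd·Ω² = (m⁴·s⁻⁴) · (kg⁻¹·m⁻²·s⁴·A²) · cd · (kg²·m⁴·s⁻⁶·A⁻⁴) = kg·m⁶·s⁻⁶·A⁻²·cd.

kg·m⁶·s⁻⁶·A⁻²·cd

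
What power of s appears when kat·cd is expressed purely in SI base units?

kat = s⁻¹·mol.
Combining: kat·cd = (s⁻¹·mol) · cd = s⁻¹·mol·cd.
The exponent of s is -1.

-1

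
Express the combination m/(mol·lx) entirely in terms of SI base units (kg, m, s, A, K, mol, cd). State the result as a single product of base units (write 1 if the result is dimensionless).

lx = lm/m² (illuminance = luminous flux per area),
    = m⁻²·cd.
So lx⁻¹ = m²·cd⁻¹.
Combining: mol⁻¹·m·lx⁻¹ = mol⁻¹ · m · (m²·cd⁻¹) = m³·mol⁻¹·cd⁻¹.

m³·mol⁻¹·cd⁻¹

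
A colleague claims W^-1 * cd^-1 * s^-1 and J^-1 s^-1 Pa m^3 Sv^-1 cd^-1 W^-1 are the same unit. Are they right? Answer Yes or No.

Left side:
  W = J/s (power = energy per time),
      = kg·m²·s⁻³.
  So W⁻¹ = kg⁻¹·m⁻²·s³.
  Combining: W⁻¹·cd⁻¹·s⁻¹ = (kg⁻¹·m⁻²·s³) · cd⁻¹ · s⁻¹ = kg⁻¹·m⁻²·s²·cd⁻¹.
Right side:
  J = N·m (work = force × distance),
      = kg·m²·s⁻².
  So J⁻¹ = kg⁻¹·m⁻²·s².
  Pa = N/m² (pressure = force per area),
      = kg·m⁻¹·s⁻².
  Sv = J/kg (equivalent dose = energy per mass),
      = m²·s⁻².
  So Sv⁻¹ = m⁻²·s².
  W = J/s (power = energy per time),
      = kg·m²·s⁻³.
  So W⁻¹ = kg⁻¹·m⁻²·s³.
  Combining: J⁻¹·s⁻¹·Pa·m³·Sv⁻¹·cd⁻¹·W⁻¹ = (kg⁻¹·m⁻²·s²) · s⁻¹ · (kg·m⁻¹·s⁻²) · m³ · (m⁻²·s²) · cd⁻¹ · (kg⁻¹·m⁻²·s³) = kg⁻¹·m⁻⁴·s⁴·cd⁻¹.
Left is kg⁻¹·m⁻²·s²·cd⁻¹; right is kg⁻¹·m⁻⁴·s⁴·cd⁻¹ — different.

No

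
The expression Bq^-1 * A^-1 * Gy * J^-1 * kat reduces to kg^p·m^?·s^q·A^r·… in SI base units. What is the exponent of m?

0

Bq = 1/s = s⁻¹ (activity is decays per second).
So Bq⁻¹ = s.
Gy = J/kg (absorbed dose = energy per mass),
    = m²·s⁻².
J = N·m (work = force × distance),
    = kg·m²·s⁻².
So J⁻¹ = kg⁻¹·m⁻²·s².
kat = mol/s = s⁻¹·mol (catalytic activity).
Combining: Bq⁻¹·A⁻¹·Gy·J⁻¹·kat = s · A⁻¹ · (m²·s⁻²) · (kg⁻¹·m⁻²·s²) · (s⁻¹·mol) = kg⁻¹·A⁻¹·mol.
The exponent of m is 0.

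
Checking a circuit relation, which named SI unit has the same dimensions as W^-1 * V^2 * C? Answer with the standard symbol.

W = kg·m²·s⁻³.
So W⁻¹ = kg⁻¹·m⁻²·s³.
V = kg·m²·s⁻³·A⁻¹.
So V² = kg²·m⁴·s⁻⁶·A⁻².
C = s·A.
Combining: W⁻¹·V²·C = (kg⁻¹·m⁻²·s³) · (kg²·m⁴·s⁻⁶·A⁻²) · (s·A) = kg·m²·s⁻²·A⁻¹.
kg·m²·s⁻²·A⁻¹ is the base-SI form of the weber.

Wb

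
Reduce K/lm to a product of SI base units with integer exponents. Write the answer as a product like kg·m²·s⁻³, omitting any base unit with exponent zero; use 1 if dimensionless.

lm = cd·sr = cd (luminous flux; sr is dimensionless).
So lm⁻¹ = cd⁻¹.
Combining: lm⁻¹·K = cd⁻¹ · K = K·cd⁻¹.

K·cd⁻¹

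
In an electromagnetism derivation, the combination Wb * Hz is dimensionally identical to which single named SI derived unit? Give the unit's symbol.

V

Wb = kg·m²·s⁻²·A⁻¹.
Hz = s⁻¹.
Combining: Wb·Hz = (kg·m²·s⁻²·A⁻¹) · s⁻¹ = kg·m²·s⁻³·A⁻¹.
kg·m²·s⁻³·A⁻¹ is the base-SI form of the volt.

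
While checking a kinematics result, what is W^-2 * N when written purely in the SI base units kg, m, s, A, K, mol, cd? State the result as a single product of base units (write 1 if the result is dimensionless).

kg⁻¹·m⁻³·s⁴

W = kg·m²·s⁻³.
So W⁻² = kg⁻²·m⁻⁴·s⁶.
N = kg·m·s⁻².
Combining: W⁻²·N = (kg⁻²·m⁻⁴·s⁶) · (kg·m·s⁻²) = kg⁻¹·m⁻³·s⁴.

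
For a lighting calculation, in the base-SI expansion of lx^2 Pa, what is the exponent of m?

-5

lx = m⁻²·cd.
So lx² = m⁻⁴·cd².
Pa = kg·m⁻¹·s⁻².
Combining: lx²·Pa = (m⁻⁴·cd²) · (kg·m⁻¹·s⁻²) = kg·m⁻⁵·s⁻²·cd².
The exponent of m is -5.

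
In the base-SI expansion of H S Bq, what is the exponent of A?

H = Wb/A (inductance = flux per current),
    = kg·m²·s⁻²·A⁻².
S = 1/Ω (conductance is reciprocal resistance),
    = kg⁻¹·m⁻²·s³·A².
Bq = 1/s = s⁻¹ (activity is decays per second).
Combining: H·S·Bq = (kg·m²·s⁻²·A⁻²) · (kg⁻¹·m⁻²·s³·A²) · s⁻¹ = 1.
The exponent of A is 0.

0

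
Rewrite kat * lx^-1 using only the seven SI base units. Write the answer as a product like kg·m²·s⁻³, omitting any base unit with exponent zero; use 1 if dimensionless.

kat = mol/s = s⁻¹·mol (catalytic activity).
lx = lm/m² (illuminance = luminous flux per area),
    = m⁻²·cd.
So lx⁻¹ = m²·cd⁻¹.
Combining: kat·lx⁻¹ = (s⁻¹·mol) · (m²·cd⁻¹) = m²·s⁻¹·mol·cd⁻¹.

m²·s⁻¹·mol·cd⁻¹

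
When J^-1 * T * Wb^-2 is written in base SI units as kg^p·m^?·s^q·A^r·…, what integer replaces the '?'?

-6

J = N·m (work = force × distance),
    = kg·m²·s⁻².
So J⁻¹ = kg⁻¹·m⁻²·s².
T = Wb/m² (flux density = flux per area),
    = kg·s⁻²·A⁻¹.
Wb = V·s (flux: a volt is a weber per second),
    = kg·m²·s⁻²·A⁻¹.
So Wb⁻² = kg⁻²·m⁻⁴·s⁴·A².
Combining: J⁻¹·T·Wb⁻² = (kg⁻¹·m⁻²·s²) · (kg·s⁻²·A⁻¹) · (kg⁻²·m⁻⁴·s⁴·A²) = kg⁻²·m⁻⁶·s⁴·A.
The exponent of m is -6.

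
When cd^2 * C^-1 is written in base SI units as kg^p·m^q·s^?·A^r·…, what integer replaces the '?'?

C = A·s = s·A (charge = current × time).
So C⁻¹ = s⁻¹·A⁻¹.
Combining: cd²·C⁻¹ = cd² · (s⁻¹·A⁻¹) = s⁻¹·A⁻¹·cd².
The exponent of s is -1.

-1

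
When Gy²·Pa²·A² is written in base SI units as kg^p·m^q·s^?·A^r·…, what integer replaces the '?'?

Gy = J/kg (absorbed dose = energy per mass),
    = m²·s⁻².
So Gy² = m⁴·s⁻⁴.
Pa = N/m² (pressure = force per area),
    = kg·m⁻¹·s⁻².
So Pa² = kg²·m⁻²·s⁻⁴.
Combining: Gy²·Pa²·A² = (m⁴·s⁻⁴) · (kg²·m⁻²·s⁻⁴) · A² = kg²·m²·s⁻⁸·A².
The exponent of s is -8.

-8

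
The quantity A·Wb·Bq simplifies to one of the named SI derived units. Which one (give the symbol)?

W

Wb = V·s (flux: a volt is a weber per second),
    = kg·m²·s⁻²·A⁻¹.
Bq = 1/s = s⁻¹ (activity is decays per second).
Combining: A·Wb·Bq = A · (kg·m²·s⁻²·A⁻¹) · s⁻¹ = kg·m²·s⁻³.
kg·m²·s⁻³ is the base-SI form of the watt.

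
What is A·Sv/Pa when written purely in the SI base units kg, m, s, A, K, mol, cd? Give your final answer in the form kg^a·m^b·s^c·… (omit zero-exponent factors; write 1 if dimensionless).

Sv = m²·s⁻².
Pa = kg·m⁻¹·s⁻².
So Pa⁻¹ = kg⁻¹·m·s².
Combining: A·Sv·Pa⁻¹ = A · (m²·s⁻²) · (kg⁻¹·m·s²) = kg⁻¹·m³·A.

kg⁻¹·m³·A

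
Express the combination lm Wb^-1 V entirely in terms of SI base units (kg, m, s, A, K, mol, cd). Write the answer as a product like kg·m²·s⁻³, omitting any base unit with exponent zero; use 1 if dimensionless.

s⁻¹·cd

lm = cd.
Wb = kg·m²·s⁻²·A⁻¹.
So Wb⁻¹ = kg⁻¹·m⁻²·s²·A.
V = kg·m²·s⁻³·A⁻¹.
Combining: lm·Wb⁻¹·V = cd · (kg⁻¹·m⁻²·s²·A) · (kg·m²·s⁻³·A⁻¹) = s⁻¹·cd.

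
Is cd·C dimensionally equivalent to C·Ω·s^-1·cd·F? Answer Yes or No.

Left side:
  C = A·s = s·A (charge = current × time).
  Combining: cd·C = cd · (s·A) = s·A·cd.
Right side:
  C = s·A.
  Ω = kg·m²·s⁻³·A⁻².
  F = kg⁻¹·m⁻²·s⁴·A².
  Combining: C·Ω·s⁻¹·cd·F = (s·A) · (kg·m²·s⁻³·A⁻²) · s⁻¹ · cd · (kg⁻¹·m⁻²·s⁴·A²) = s·A·cd.
Both reduce to s·A·cd.

Yes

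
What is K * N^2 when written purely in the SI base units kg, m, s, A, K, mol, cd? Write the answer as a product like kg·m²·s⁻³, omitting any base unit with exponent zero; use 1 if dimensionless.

N = kg·m/s² = kg·m·s⁻² (force = mass × acceleration).
So N² = kg²·m²·s⁻⁴.
Combining: K·N² = K · (kg²·m²·s⁻⁴) = kg²·m²·s⁻⁴·K.

kg²·m²·s⁻⁴·K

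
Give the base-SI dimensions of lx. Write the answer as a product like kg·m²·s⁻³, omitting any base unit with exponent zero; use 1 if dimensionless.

lx = lm/m² (illuminance = luminous flux per area),
    = m⁻²·cd.

m⁻²·cd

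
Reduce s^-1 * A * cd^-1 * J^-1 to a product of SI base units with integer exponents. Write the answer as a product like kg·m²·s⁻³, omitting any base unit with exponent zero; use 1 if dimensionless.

J = kg·m²·s⁻².
So J⁻¹ = kg⁻¹·m⁻²·s².
Combining: s⁻¹·A·cd⁻¹·J⁻¹ = s⁻¹ · A · cd⁻¹ · (kg⁻¹·m⁻²·s²) = kg⁻¹·m⁻²·s·A·cd⁻¹.

kg⁻¹·m⁻²·s·A·cd⁻¹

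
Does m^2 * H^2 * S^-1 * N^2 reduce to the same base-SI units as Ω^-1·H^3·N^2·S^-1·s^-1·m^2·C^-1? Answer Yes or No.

Left side:
  H = Wb/A (inductance = flux per current),
      = kg·m²·s⁻²·A⁻².
  So H² = kg²·m⁴·s⁻⁴·A⁻⁴.
  S = 1/Ω (conductance is reciprocal resistance),
      = kg⁻¹·m⁻²·s³·A².
  So S⁻¹ = kg·m²·s⁻³·A⁻².
  N = kg·m/s² = kg·m·s⁻² (force = mass × acceleration).
  So N² = kg²·m²·s⁻⁴.
  Combining: m²·H²·S⁻¹·N² = m² · (kg²·m⁴·s⁻⁴·A⁻⁴) · (kg·m²·s⁻³·A⁻²) · (kg²·m²·s⁻⁴) = kg⁵·m¹⁰·s⁻¹¹·A⁻⁶.
Right side:
  Ω = kg·m²·s⁻³·A⁻².
  So Ω⁻¹ = kg⁻¹·m⁻²·s³·A².
  H = kg·m²·s⁻²·A⁻².
  So H³ = kg³·m⁶·s⁻⁶·A⁻⁶.
  N = kg·m·s⁻².
  So N² = kg²·m²·s⁻⁴.
  S = kg⁻¹·m⁻²·s³·A².
  So S⁻¹ = kg·m²·s⁻³·A⁻².
  C = s·A.
  So C⁻¹ = s⁻¹·A⁻¹.
  Combining: Ω⁻¹·H³·N²·S⁻¹·s⁻¹·m²·C⁻¹ = (kg⁻¹·m⁻²·s³·A²) · (kg³·m⁶·s⁻⁶·A⁻⁶) · (kg²·m²·s⁻⁴) · (kg·m²·s⁻³·A⁻²) · s⁻¹ · m² · (s⁻¹·A⁻¹) = kg⁵·m¹⁰·s⁻¹²·A⁻⁷.
Left is kg⁵·m¹⁰·s⁻¹¹·A⁻⁶; right is kg⁵·m¹⁰·s⁻¹²·A⁻⁷ — different.

No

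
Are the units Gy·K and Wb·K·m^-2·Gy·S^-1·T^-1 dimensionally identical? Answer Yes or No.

No

Left side:
  Gy = J/kg (absorbed dose = energy per mass),
      = m²·s⁻².
  Combining: Gy·K = (m²·s⁻²) · K = m²·s⁻²·K.
Right side:
  Wb = kg·m²·s⁻²·A⁻¹.
  Gy = m²·s⁻².
  S = kg⁻¹·m⁻²·s³·A².
  So S⁻¹ = kg·m²·s⁻³·A⁻².
  T = kg·s⁻²·A⁻¹.
  So T⁻¹ = kg⁻¹·s²·A.
  Combining: Wb·K·m⁻²·Gy·S⁻¹·T⁻¹ = (kg·m²·s⁻²·A⁻¹) · K · m⁻² · (m²·s⁻²) · (kg·m²·s⁻³·A⁻²) · (kg⁻¹·s²·A) = kg·m⁴·s⁻⁵·A⁻²·K.
Left is m²·s⁻²·K; right is kg·m⁴·s⁻⁵·A⁻²·K — different.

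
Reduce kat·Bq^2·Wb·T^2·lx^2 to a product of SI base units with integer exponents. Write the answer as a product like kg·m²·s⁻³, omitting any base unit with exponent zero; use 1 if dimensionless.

kat = mol/s = s⁻¹·mol (catalytic activity).
Bq = 1/s = s⁻¹ (activity is decays per second).
So Bq² = s⁻².
Wb = V·s (flux: a volt is a weber per second),
    = kg·m²·s⁻²·A⁻¹.
T = Wb/m² (flux density = flux per area),
    = kg·s⁻²·A⁻¹.
So T² = kg²·s⁻⁴·A⁻².
lx = lm/m² (illuminance = luminous flux per area),
    = m⁻²·cd.
So lx² = m⁻⁴·cd².
Combining: kat·Bq²·Wb·T²·lx² = (s⁻¹·mol) · s⁻² · (kg·m²·s⁻²·A⁻¹) · (kg²·s⁻⁴·A⁻²) · (m⁻⁴·cd²) = kg³·m⁻²·s⁻⁹·A⁻³·mol·cd².

kg³·m⁻²·s⁻⁹·A⁻³·mol·cd²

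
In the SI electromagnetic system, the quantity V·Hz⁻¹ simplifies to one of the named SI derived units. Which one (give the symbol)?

V = W/A (potential = power per current),
    = kg·m²·s⁻³·A⁻¹.
Hz = 1/s = s⁻¹ (frequency is cycles per second).
So Hz⁻¹ = s.
Combining: V·Hz⁻¹ = (kg·m²·s⁻³·A⁻¹) · s = kg·m²·s⁻²·A⁻¹.
kg·m²·s⁻²·A⁻¹ is the base-SI form of the weber.

Wb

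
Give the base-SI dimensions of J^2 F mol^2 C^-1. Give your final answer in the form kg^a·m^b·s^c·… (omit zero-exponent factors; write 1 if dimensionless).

J = kg·m²·s⁻².
So J² = kg²·m⁴·s⁻⁴.
F = kg⁻¹·m⁻²·s⁴·A².
C = s·A.
So C⁻¹ = s⁻¹·A⁻¹.
Combining: J²·F·mol²·C⁻¹ = (kg²·m⁴·s⁻⁴) · (kg⁻¹·m⁻²·s⁴·A²) · mol² · (s⁻¹·A⁻¹) = kg·m²·s⁻¹·A·mol².

kg·m²·s⁻¹·A·mol²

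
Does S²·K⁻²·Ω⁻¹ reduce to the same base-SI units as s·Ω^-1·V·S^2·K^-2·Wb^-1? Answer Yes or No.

Yes

Left side:
  S = 1/Ω (conductance is reciprocal resistance),
      = kg⁻¹·m⁻²·s³·A².
  So S² = kg⁻²·m⁻⁴·s⁶·A⁴.
  Ω = V/A (resistance = voltage per current),
      = kg·m²·s⁻³·A⁻².
  So Ω⁻¹ = kg⁻¹·m⁻²·s³·A².
  Combining: S²·K⁻²·Ω⁻¹ = (kg⁻²·m⁻⁴·s⁶·A⁴) · K⁻² · (kg⁻¹·m⁻²·s³·A²) = kg⁻³·m⁻⁶·s⁹·A⁶·K⁻².
Right side:
  Ω = V/A (resistance = voltage per current),
      = kg·m²·s⁻³·A⁻².
  So Ω⁻¹ = kg⁻¹·m⁻²·s³·A².
  V = W/A (potential = power per current),
      = kg·m²·s⁻³·A⁻¹.
  S = 1/Ω (conductance is reciprocal resistance),
      = kg⁻¹·m⁻²·s³·A².
  So S² = kg⁻²·m⁻⁴·s⁶·A⁴.
  Wb = V·s (flux: a volt is a weber per second),
      = kg·m²·s⁻²·A⁻¹.
  So Wb⁻¹ = kg⁻¹·m⁻²·s²·A.
  Combining: s·Ω⁻¹·V·S²·K⁻²·Wb⁻¹ = s · (kg⁻¹·m⁻²·s³·A²) · (kg·m²·s⁻³·A⁻¹) · (kg⁻²·m⁻⁴·s⁶·A⁴) · K⁻² · (kg⁻¹·m⁻²·s²·A) = kg⁻³·m⁻⁶·s⁹·A⁶·K⁻².
Both reduce to kg⁻³·m⁻⁶·s⁹·A⁶·K⁻².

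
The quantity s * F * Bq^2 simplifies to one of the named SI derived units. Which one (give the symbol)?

F = C/V (capacitance = charge per voltage),
    = A·s/(kg·m²·s⁻³·A⁻¹) (substituting C and V),
    = kg⁻¹·m⁻²·s⁴·A².
Bq = 1/s = s⁻¹ (activity is decays per second).
So Bq² = s⁻².
Combining: s·F·Bq² = s · (kg⁻¹·m⁻²·s⁴·A²) · s⁻² = kg⁻¹·m⁻²·s³·A².
kg⁻¹·m⁻²·s³·A² is the base-SI form of the siemens.

S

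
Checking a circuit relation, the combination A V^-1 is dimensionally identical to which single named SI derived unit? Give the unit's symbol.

V = W/A (potential = power per current),
    = kg·m²·s⁻³·A⁻¹.
So V⁻¹ = kg⁻¹·m⁻²·s³·A.
Combining: A·V⁻¹ = A · (kg⁻¹·m⁻²·s³·A) = kg⁻¹·m⁻²·s³·A².
kg⁻¹·m⁻²·s³·A² is the base-SI form of the siemens.

S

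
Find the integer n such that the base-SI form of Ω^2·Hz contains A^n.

Ω = kg·m²·s⁻³·A⁻².
So Ω² = kg²·m⁴·s⁻⁶·A⁻⁴.
Hz = s⁻¹.
Combining: Ω²·Hz = (kg²·m⁴·s⁻⁶·A⁻⁴) · s⁻¹ = kg²·m⁴·s⁻⁷·A⁻⁴.
The exponent of A is -4.

-4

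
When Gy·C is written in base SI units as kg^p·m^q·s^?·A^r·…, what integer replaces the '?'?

-1

Gy = J/kg (absorbed dose = energy per mass),
    = m²·s⁻².
C = A·s = s·A (charge = current × time).
Combining: Gy·C = (m²·s⁻²) · (s·A) = m²·s⁻¹·A.
The exponent of s is -1.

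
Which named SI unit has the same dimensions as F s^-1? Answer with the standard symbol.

F = kg⁻¹·m⁻²·s⁴·A².
Combining: F·s⁻¹ = (kg⁻¹·m⁻²·s⁴·A²) · s⁻¹ = kg⁻¹·m⁻²·s³·A².
kg⁻¹·m⁻²·s³·A² is the base-SI form of the siemens.

S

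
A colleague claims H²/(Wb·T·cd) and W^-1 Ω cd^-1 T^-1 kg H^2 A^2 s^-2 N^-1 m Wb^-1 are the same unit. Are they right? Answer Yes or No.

Left side:
  Wb = kg·m²·s⁻²·A⁻¹.
  So Wb⁻¹ = kg⁻¹·m⁻²·s²·A.
  T = kg·s⁻²·A⁻¹.
  So T⁻¹ = kg⁻¹·s²·A.
  H = kg·m²·s⁻²·A⁻².
  So H² = kg²·m⁴·s⁻⁴·A⁻⁴.
  Combining: Wb⁻¹·T⁻¹·cd⁻¹·H² = (kg⁻¹·m⁻²·s²·A) · (kg⁻¹·s²·A) · cd⁻¹ · (kg²·m⁴·s⁻⁴·A⁻⁴) = m²·A⁻²·cd⁻¹.
Right side:
  W = J/s (power = energy per time),
      = kg·m²·s⁻³.
  So W⁻¹ = kg⁻¹·m⁻²·s³.
  Ω = V/A (resistance = voltage per current),
      = kg·m²·s⁻³·A⁻².
  T = Wb/m² (flux density = flux per area),
      = kg·s⁻²·A⁻¹.
  So T⁻¹ = kg⁻¹·s²·A.
  H = Wb/A (inductance = flux per current),
      = kg·m²·s⁻²·A⁻².
  So H² = kg²·m⁴·s⁻⁴·A⁻⁴.
  N = kg·m/s² = kg·m·s⁻² (force = mass × acceleration).
  So N⁻¹ = kg⁻¹·m⁻¹·s².
  Wb = V·s (flux: a volt is a weber per second),
      = kg·m²·s⁻²·A⁻¹.
  So Wb⁻¹ = kg⁻¹·m⁻²·s²·A.
  Combining: W⁻¹·Ω·cd⁻¹·T⁻¹·kg·H²·A²·s⁻²·N⁻¹·m·Wb⁻¹ = (kg⁻¹·m⁻²·s³) · (kg·m²·s⁻³·A⁻²) · cd⁻¹ · (kg⁻¹·s²·A) · kg · (kg²·m⁴·s⁻⁴·A⁻⁴) · A² · s⁻² · (kg⁻¹·m⁻¹·s²) · m · (kg⁻¹·m⁻²·s²·A) = m²·A⁻²·cd⁻¹.
Both reduce to m²·A⁻²·cd⁻¹.

Yes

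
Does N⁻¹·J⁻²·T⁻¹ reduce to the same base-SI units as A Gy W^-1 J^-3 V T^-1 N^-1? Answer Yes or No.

Left side:
  N = kg·m/s² = kg·m·s⁻² (force = mass × acceleration).
  So N⁻¹ = kg⁻¹·m⁻¹·s².
  J = N·m (work = force × distance),
      = kg·m²·s⁻².
  So J⁻² = kg⁻²·m⁻⁴·s⁴.
  T = Wb/m² (flux density = flux per area),
      = kg·s⁻²·A⁻¹.
  So T⁻¹ = kg⁻¹·s²·A.
  Combining: N⁻¹·J⁻²·T⁻¹ = (kg⁻¹·m⁻¹·s²) · (kg⁻²·m⁻⁴·s⁴) · (kg⁻¹·s²·A) = kg⁻⁴·m⁻⁵·s⁸·A.
Right side:
  Gy = J/kg (absorbed dose = energy per mass),
      = m²·s⁻².
  W = J/s (power = energy per time),
      = kg·m²·s⁻³.
  So W⁻¹ = kg⁻¹·m⁻²·s³.
  J = N·m (work = force × distance),
      = kg·m²·s⁻².
  So J⁻³ = kg⁻³·m⁻⁶·s⁶.
  V = W/A (potential = power per current),
      = kg·m²·s⁻³·A⁻¹.
  T = Wb/m² (flux density = flux per area),
      = kg·s⁻²·A⁻¹.
  So T⁻¹ = kg⁻¹·s²·A.
  N = kg·m/s² = kg·m·s⁻² (force = mass × acceleration).
  So N⁻¹ = kg⁻¹·m⁻¹·s².
  Combining: A·Gy·W⁻¹·J⁻³·V·T⁻¹·N⁻¹ = A · (m²·s⁻²) · (kg⁻¹·m⁻²·s³) · (kg⁻³·m⁻⁶·s⁶) · (kg·m²·s⁻³·A⁻¹) · (kg⁻¹·s²·A) · (kg⁻¹·m⁻¹·s²) = kg⁻⁵·m⁻⁵·s⁸·A.
Left is kg⁻⁴·m⁻⁵·s⁸·A; right is kg⁻⁵·m⁻⁵·s⁸·A — different.

No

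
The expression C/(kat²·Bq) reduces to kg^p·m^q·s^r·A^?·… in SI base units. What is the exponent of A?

1

kat = mol/s = s⁻¹·mol (catalytic activity).
So kat⁻² = s²·mol⁻².
C = A·s = s·A (charge = current × time).
Bq = 1/s = s⁻¹ (activity is decays per second).
So Bq⁻¹ = s.
Combining: kat⁻²·C·Bq⁻¹ = (s²·mol⁻²) · (s·A) · s = s⁴·A·mol⁻².
The exponent of A is 1.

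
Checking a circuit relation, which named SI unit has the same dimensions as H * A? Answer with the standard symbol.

H = kg·m²·s⁻²·A⁻².
Combining: H·A = (kg·m²·s⁻²·A⁻²) · A = kg·m²·s⁻²·A⁻¹.
kg·m²·s⁻²·A⁻¹ is the base-SI form of the weber.

Wb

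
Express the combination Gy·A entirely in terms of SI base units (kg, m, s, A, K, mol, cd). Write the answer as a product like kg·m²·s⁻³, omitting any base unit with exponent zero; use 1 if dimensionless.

m²·s⁻²·A

Gy = J/kg (absorbed dose = energy per mass),
    = m²·s⁻².
Combining: Gy·A = (m²·s⁻²) · A = m²·s⁻²·A.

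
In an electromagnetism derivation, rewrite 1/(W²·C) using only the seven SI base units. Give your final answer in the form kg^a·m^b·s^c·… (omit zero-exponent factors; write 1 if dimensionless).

kg⁻²·m⁻⁴·s⁵·A⁻¹

W = J/s (power = energy per time),
    = kg·m²·s⁻³.
So W⁻² = kg⁻²·m⁻⁴·s⁶.
C = A·s = s·A (charge = current × time).
So C⁻¹ = s⁻¹·A⁻¹.
Combining: W⁻²·C⁻¹ = (kg⁻²·m⁻⁴·s⁶) · (s⁻¹·A⁻¹) = kg⁻²·m⁻⁴·s⁵·A⁻¹.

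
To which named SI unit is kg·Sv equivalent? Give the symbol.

J

Sv = m²·s⁻².
Combining: kg·Sv = kg · (m²·s⁻²) = kg·m²·s⁻².
kg·m²·s⁻² is the base-SI form of the joule.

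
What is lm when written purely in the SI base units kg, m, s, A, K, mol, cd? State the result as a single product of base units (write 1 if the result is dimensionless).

cd

lm = cd.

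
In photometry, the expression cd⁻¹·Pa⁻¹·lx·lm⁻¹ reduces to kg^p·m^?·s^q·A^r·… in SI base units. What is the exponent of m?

-1

Pa = N/m² (pressure = force per area),
    = kg·m⁻¹·s⁻².
So Pa⁻¹ = kg⁻¹·m·s².
lx = lm/m² (illuminance = luminous flux per area),
    = m⁻²·cd.
lm = cd·sr = cd (luminous flux; sr is dimensionless).
So lm⁻¹ = cd⁻¹.
Combining: cd⁻¹·Pa⁻¹·lx·lm⁻¹ = cd⁻¹ · (kg⁻¹·m·s²) · (m⁻²·cd) · cd⁻¹ = kg⁻¹·m⁻¹·s²·cd⁻¹.
The exponent of m is -1.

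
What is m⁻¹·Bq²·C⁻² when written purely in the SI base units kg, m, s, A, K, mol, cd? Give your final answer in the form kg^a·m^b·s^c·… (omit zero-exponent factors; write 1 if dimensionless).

Bq = 1/s = s⁻¹ (activity is decays per second).
So Bq² = s⁻².
C = A·s = s·A (charge = current × time).
So C⁻² = s⁻²·A⁻².
Combining: m⁻¹·Bq²·C⁻² = m⁻¹ · s⁻² · (s⁻²·A⁻²) = m⁻¹·s⁻⁴·A⁻².

m⁻¹·s⁻⁴·A⁻²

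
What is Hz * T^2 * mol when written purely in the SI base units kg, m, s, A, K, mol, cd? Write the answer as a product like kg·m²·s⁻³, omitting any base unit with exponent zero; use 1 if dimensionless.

Hz = s⁻¹.
T = kg·s⁻²·A⁻¹.
So T² = kg²·s⁻⁴·A⁻².
Combining: Hz·T²·mol = s⁻¹ · (kg²·s⁻⁴·A⁻²) · mol = kg²·s⁻⁵·A⁻²·mol.

kg²·s⁻⁵·A⁻²·mol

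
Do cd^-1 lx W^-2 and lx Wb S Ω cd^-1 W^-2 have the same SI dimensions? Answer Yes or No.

Left side:
  lx = lm/m² (illuminance = luminous flux per area),
      = m⁻²·cd.
  W = J/s (power = energy per time),
      = kg·m²·s⁻³.
  So W⁻² = kg⁻²·m⁻⁴·s⁶.
  Combining: cd⁻¹·lx·W⁻² = cd⁻¹ · (m⁻²·cd) · (kg⁻²·m⁻⁴·s⁶) = kg⁻²·m⁻⁶·s⁶.
Right side:
  lx = m⁻²·cd.
  Wb = kg·m²·s⁻²·A⁻¹.
  S = kg⁻¹·m⁻²·s³·A².
  Ω = kg·m²·s⁻³·A⁻².
  W = kg·m²·s⁻³.
  So W⁻² = kg⁻²·m⁻⁴·s⁶.
  Combining: lx·Wb·S·Ω·cd⁻¹·W⁻² = (m⁻²·cd) · (kg·m²·s⁻²·A⁻¹) · (kg⁻¹·m⁻²·s³·A²) · (kg·m²·s⁻³·A⁻²) · cd⁻¹ · (kg⁻²·m⁻⁴·s⁶) = kg⁻¹·m⁻⁴·s⁴·A⁻¹.
Left is kg⁻²·m⁻⁶·s⁶; right is kg⁻¹·m⁻⁴·s⁴·A⁻¹ — different.

No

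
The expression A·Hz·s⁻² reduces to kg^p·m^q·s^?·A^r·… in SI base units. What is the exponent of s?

-3

Hz = s⁻¹.
Combining: A·Hz·s⁻² = A · s⁻¹ · s⁻² = s⁻³·A.
The exponent of s is -3.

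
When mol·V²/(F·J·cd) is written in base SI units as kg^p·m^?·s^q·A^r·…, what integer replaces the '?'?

4

F = C/V (capacitance = charge per voltage),
    = A·s/(kg·m²·s⁻³·A⁻¹) (substituting C and V),
    = kg⁻¹·m⁻²·s⁴·A².
So F⁻¹ = kg·m²·s⁻⁴·A⁻².
J = N·m (work = force × distance),
    = kg·m²·s⁻².
So J⁻¹ = kg⁻¹·m⁻²·s².
V = W/A (potential = power per current),
    = kg·m²·s⁻³·A⁻¹.
So V² = kg²·m⁴·s⁻⁶·A⁻².
Combining: F⁻¹·J⁻¹·cd⁻¹·mol·V² = (kg·m²·s⁻⁴·A⁻²) · (kg⁻¹·m⁻²·s²) · cd⁻¹ · mol · (kg²·m⁴·s⁻⁶·A⁻²) = kg²·m⁴·s⁻⁸·A⁻⁴·mol·cd⁻¹.
The exponent of m is 4.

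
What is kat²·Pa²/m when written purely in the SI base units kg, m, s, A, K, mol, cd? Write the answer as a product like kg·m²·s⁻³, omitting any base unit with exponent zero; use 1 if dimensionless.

kat = mol/s = s⁻¹·mol (catalytic activity).
So kat² = s⁻²·mol².
Pa = N/m² (pressure = force per area),
    = kg·m⁻¹·s⁻².
So Pa² = kg²·m⁻²·s⁻⁴.
Combining: kat²·Pa²·m⁻¹ = (s⁻²·mol²) · (kg²·m⁻²·s⁻⁴) · m⁻¹ = kg²·m⁻³·s⁻⁶·mol².

kg²·m⁻³·s⁻⁶·mol²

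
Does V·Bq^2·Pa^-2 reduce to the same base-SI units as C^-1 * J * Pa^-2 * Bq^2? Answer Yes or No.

Yes

Left side:
  V = W/A (potential = power per current),
      = kg·m²·s⁻³·A⁻¹.
  Bq = 1/s = s⁻¹ (activity is decays per second).
  So Bq² = s⁻².
  Pa = N/m² (pressure = force per area),
      = kg·m⁻¹·s⁻².
  So Pa⁻² = kg⁻²·m²·s⁴.
  Combining: V·Bq²·Pa⁻² = (kg·m²·s⁻³·A⁻¹) · s⁻² · (kg⁻²·m²·s⁴) = kg⁻¹·m⁴·s⁻¹·A⁻¹.
Right side:
  C = s·A.
  So C⁻¹ = s⁻¹·A⁻¹.
  J = kg·m²·s⁻².
  Pa = kg·m⁻¹·s⁻².
  So Pa⁻² = kg⁻²·m²·s⁴.
  Bq = s⁻¹.
  So Bq² = s⁻².
  Combining: C⁻¹·J·Pa⁻²·Bq² = (s⁻¹·A⁻¹) · (kg·m²·s⁻²) · (kg⁻²·m²·s⁴) · s⁻² = kg⁻¹·m⁴·s⁻¹·A⁻¹.
Both reduce to kg⁻¹·m⁴·s⁻¹·A⁻¹.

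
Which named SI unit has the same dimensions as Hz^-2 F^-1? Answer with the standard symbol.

Hz = 1/s = s⁻¹ (frequency is cycles per second).
So Hz⁻² = s².
F = C/V (capacitance = charge per voltage),
    = A·s/(kg·m²·s⁻³·A⁻¹) (substituting C and V),
    = kg⁻¹·m⁻²·s⁴·A².
So F⁻¹ = kg·m²·s⁻⁴·A⁻².
Combining: Hz⁻²·F⁻¹ = s² · (kg·m²·s⁻⁴·A⁻²) = kg·m²·s⁻²·A⁻².
kg·m²·s⁻²·A⁻² is the base-SI form of the henry.

H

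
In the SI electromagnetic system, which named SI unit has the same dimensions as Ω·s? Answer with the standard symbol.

H

Ω = V/A (resistance = voltage per current),
    = kg·m²·s⁻³·A⁻².
Combining: Ω·s = (kg·m²·s⁻³·A⁻²) · s = kg·m²·s⁻²·A⁻².
kg·m²·s⁻²·A⁻² is the base-SI form of the henry.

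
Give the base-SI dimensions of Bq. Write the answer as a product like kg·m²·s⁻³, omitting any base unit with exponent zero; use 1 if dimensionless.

s⁻¹

Bq = s⁻¹.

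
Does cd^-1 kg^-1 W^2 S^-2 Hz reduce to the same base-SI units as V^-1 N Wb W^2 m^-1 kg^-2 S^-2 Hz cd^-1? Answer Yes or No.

No

Left side:
  W = J/s (power = energy per time),
      = kg·m²·s⁻³.
  So W² = kg²·m⁴·s⁻⁶.
  S = 1/Ω (conductance is reciprocal resistance),
      = kg⁻¹·m⁻²·s³·A².
  So S⁻² = kg²·m⁴·s⁻⁶·A⁻⁴.
  Hz = 1/s = s⁻¹ (frequency is cycles per second).
  Combining: cd⁻¹·kg⁻¹·W²·S⁻²·Hz = cd⁻¹ · kg⁻¹ · (kg²·m⁴·s⁻⁶) · (kg²·m⁴·s⁻⁶·A⁻⁴) · s⁻¹ = kg³·m⁸·s⁻¹³·A⁻⁴·cd⁻¹.
Right side:
  V = W/A (potential = power per current),
      = kg·m²·s⁻³·A⁻¹.
  So V⁻¹ = kg⁻¹·m⁻²·s³·A.
  N = kg·m/s² = kg·m·s⁻² (force = mass × acceleration).
  Wb = V·s (flux: a volt is a weber per second),
      = kg·m²·s⁻²·A⁻¹.
  W = J/s (power = energy per time),
      = kg·m²·s⁻³.
  So W² = kg²·m⁴·s⁻⁶.
  S = 1/Ω (conductance is reciprocal resistance),
      = kg⁻¹·m⁻²·s³·A².
  So S⁻² = kg²·m⁴·s⁻⁶·A⁻⁴.
  Hz = 1/s = s⁻¹ (frequency is cycles per second).
  Combining: V⁻¹·N·Wb·W²·m⁻¹·kg⁻²·S⁻²·Hz·cd⁻¹ = (kg⁻¹·m⁻²·s³·A) · (kg·m·s⁻²) · (kg·m²·s⁻²·A⁻¹) · (kg²·m⁴·s⁻⁶) · m⁻¹ · kg⁻² · (kg²·m⁴·s⁻⁶·A⁻⁴) · s⁻¹ · cd⁻¹ = kg³·m⁸·s⁻¹⁴·A⁻⁴·cd⁻¹.
Left is kg³·m⁸·s⁻¹³·A⁻⁴·cd⁻¹; right is kg³·m⁸·s⁻¹⁴·A⁻⁴·cd⁻¹ — different.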